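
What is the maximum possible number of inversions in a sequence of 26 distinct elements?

There are 325 inversions.

The maximum occurs when the array is in strictly decreasing order: every one of the C(26, 2) pairs is inverted.
C(26, 2) = 26·25/2 = 325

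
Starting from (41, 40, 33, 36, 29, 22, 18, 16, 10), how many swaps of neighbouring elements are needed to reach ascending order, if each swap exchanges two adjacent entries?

Each adjacent swap fixes exactly one inversion, so the minimum swap count equals the number of inversions.
Count inversions — for each element, later elements that are smaller:
41: 40, 33, 36, 29, 22, 18, 16, 10 → 8
40: 33, 36, 29, 22, 18, 16, 10 → 7
33: 29, 22, 18, 16, 10 → 5
36: 29, 22, 18, 16, 10 → 5
29: 22, 18, 16, 10 → 4
22: 18, 16, 10 → 3
18: 16, 10 → 2
16: 10 → 1
10: none → 0
Total inversions: 8 + 7 + 5 + 5 + 4 + 3 + 2 + 1 + 0 = 35

35 swaps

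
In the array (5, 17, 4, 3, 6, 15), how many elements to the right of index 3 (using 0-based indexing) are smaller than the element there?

The element at index 3 is 3.
Elements after it: 6, 15
None of them are smaller than 3.

0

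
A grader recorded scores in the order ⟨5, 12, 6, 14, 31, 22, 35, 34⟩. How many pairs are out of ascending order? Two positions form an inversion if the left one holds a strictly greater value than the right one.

3

For each element, count later entries that are smaller:
5: 0
12: 1
6: 0
14: 0
31: 1
22: 0
35: 1
34: 0
Sum: 0 + 1 + 0 + 0 + 1 + 0 + 1 + 0 = 3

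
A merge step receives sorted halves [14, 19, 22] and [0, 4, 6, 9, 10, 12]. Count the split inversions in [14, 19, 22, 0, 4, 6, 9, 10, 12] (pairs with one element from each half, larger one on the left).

Count, for every r in R, how many entries of L exceed r:
r = 0: 14, 19, 22 → 3
r = 4: 14, 19, 22 → 3
r = 6: 14, 19, 22 → 3
r = 9: 14, 19, 22 → 3
r = 10: 14, 19, 22 → 3
r = 12: 14, 19, 22 → 3
Cross-inversions: 3 + 3 + 3 + 3 + 3 + 3 = 18

18 split inversions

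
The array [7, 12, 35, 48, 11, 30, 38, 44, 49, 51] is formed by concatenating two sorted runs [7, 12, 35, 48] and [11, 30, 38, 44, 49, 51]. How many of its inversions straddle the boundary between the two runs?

7

Count, for every r in R, how many entries of L exceed r:
r = 11: 12, 35, 48 → 3
r = 30: 35, 48 → 2
r = 38: 48 → 1
r = 44: 48 → 1
r = 49: none → 0
r = 51: none → 0
Cross-inversions: 3 + 2 + 1 + 1 + 0 + 0 = 7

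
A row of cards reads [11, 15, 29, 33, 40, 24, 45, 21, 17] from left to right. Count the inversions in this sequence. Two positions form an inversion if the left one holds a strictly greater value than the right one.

14 inversions

Count, for each position, how many later elements it exceeds:
11 → none → 0
15 → none → 0
29 → 24, 21, 17 → 3
33 → 24, 21, 17 → 3
40 → 24, 21, 17 → 3
24 → 21, 17 → 2
45 → 21, 17 → 2
21 → 17 → 1
17 → none → 0
Sum: 0 + 0 + 3 + 3 + 3 + 2 + 2 + 1 + 0 = 14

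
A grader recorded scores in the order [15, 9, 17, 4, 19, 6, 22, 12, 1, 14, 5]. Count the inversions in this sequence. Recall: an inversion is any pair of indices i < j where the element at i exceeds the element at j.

32 out-of-order pairs

Sweep left to right; for each value list the smaller values that follow it:
15 → 9, 4, 6, 12, 1, 14, 5 → 7
9 → 4, 6, 1, 5 → 4
17 → 4, 6, 12, 1, 14, 5 → 6
4 → 1 → 1
19 → 6, 12, 1, 14, 5 → 5
6 → 1, 5 → 2
22 → 12, 1, 14, 5 → 4
12 → 1, 5 → 2
1 → none → 0
14 → 5 → 1
5 → none → 0
Sum: 7 + 4 + 6 + 1 + 5 + 2 + 4 + 2 + 0 + 1 + 0 = 32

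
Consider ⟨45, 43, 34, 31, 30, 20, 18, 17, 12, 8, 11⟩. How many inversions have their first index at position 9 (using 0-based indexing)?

0 such elements

The element at index 9 is 8.
Elements after it: 11
None of them are smaller than 8.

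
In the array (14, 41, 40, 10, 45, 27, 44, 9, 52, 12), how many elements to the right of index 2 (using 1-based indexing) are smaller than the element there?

5

The element at index 2 is 41.
Elements after it: 40, 10, 45, 27, 44, 9, 52, 12
Those smaller than 41: 40, 10, 27, 9, 12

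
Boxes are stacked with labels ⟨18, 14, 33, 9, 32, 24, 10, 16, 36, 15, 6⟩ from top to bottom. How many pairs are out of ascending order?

Count, for each position, how many later elements it exceeds:
18: 6
14: 3
33: 7
9: 1
32: 5
24: 4
10: 1
16: 2
36: 2
15: 1
6: 0
Sum: 6 + 3 + 7 + 1 + 5 + 4 + 1 + 2 + 2 + 1 + 0 = 32

There are 32 inversions.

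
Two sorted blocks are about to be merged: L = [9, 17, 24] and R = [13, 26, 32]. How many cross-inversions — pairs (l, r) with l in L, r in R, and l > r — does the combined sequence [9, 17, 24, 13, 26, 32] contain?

2 cross-inversions

Count, for every r in R, how many entries of L exceed r:
r = 13: 17, 24 → 2
r = 26: none → 0
r = 32: none → 0
Cross-inversions: 2 + 0 + 0 = 2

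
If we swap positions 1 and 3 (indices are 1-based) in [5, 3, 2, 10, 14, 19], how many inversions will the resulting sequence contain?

0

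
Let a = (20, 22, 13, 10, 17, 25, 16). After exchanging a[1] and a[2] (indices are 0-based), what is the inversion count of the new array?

10 inversions

Positions 1 and 2 hold 22 and 13; after swapping, the array is [20, 13, 22, 10, 17, 25, 16].
Count, for each position, how many later elements it exceeds:
20 → 13, 10, 17, 16 → 4
13 → 10 → 1
22 → 10, 17, 16 → 3
10 → none → 0
17 → 16 → 1
25 → 16 → 1
16 → none → 0
Sum: 4 + 1 + 3 + 0 + 1 + 1 + 0 = 10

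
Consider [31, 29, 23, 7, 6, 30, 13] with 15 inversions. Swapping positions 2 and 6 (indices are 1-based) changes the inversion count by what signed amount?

+1

Positions 2 and 6 hold 29 and 30; after swapping, the array is [31, 30, 23, 7, 6, 29, 13].
For each element, count later entries that are smaller:
31: 6
30: 5
23: 3
7: 1
6: 0
29: 1
13: 0
Sum: 6 + 5 + 3 + 1 + 0 + 1 + 0 = 16
Change: 16 − 15 = +1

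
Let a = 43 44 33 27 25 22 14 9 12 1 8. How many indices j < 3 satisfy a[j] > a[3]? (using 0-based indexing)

3

The element at index 3 is 27.
Elements before it: 43, 44, 33
Those larger than 27: 43, 44, 33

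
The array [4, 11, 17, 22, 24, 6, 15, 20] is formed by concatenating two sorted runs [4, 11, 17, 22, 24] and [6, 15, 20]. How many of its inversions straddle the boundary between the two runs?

Split inversions: 9

Count, for every r in R, how many entries of L exceed r:
r = 6: 11, 17, 22, 24 → 4
r = 15: 17, 22, 24 → 3
r = 20: 22, 24 → 2
Cross-inversions: 4 + 3 + 2 = 9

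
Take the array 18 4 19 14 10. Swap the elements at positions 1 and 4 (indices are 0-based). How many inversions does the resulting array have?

7

Positions 1 and 4 hold 4 and 10; after swapping, the array is [18, 10, 19, 14, 4].
Sweep left to right; for each value list the smaller values that follow it:
18: 3
10: 1
19: 2
14: 1
4: 0
Sum: 3 + 1 + 2 + 1 + 0 = 7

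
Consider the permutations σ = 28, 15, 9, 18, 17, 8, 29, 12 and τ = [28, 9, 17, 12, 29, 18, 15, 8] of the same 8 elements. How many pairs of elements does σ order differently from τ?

Assign each item its position (1..8) in the first ordering, then rewrite the second ordering as that position sequence:
positions: 28→1, 15→2, 9→3, 18→4, 17→5, 8→6, 29→7, 12→8
second ordering as positions: [1, 3, 5, 8, 7, 4, 2, 6]
Discordant pairs = inversions in this position sequence.
1: 0
3: 2 → 1
5: 4, 2 → 2
8: 7, 4, 2, 6 → 4
7: 4, 2, 6 → 3
4: 2 → 1
2: 0
6: 0
Total: 0 + 1 + 2 + 4 + 3 + 1 + 0 + 0 = 11

11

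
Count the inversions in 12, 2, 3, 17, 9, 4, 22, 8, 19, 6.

For each element, count later entries that are smaller:
12 → 2, 3, 9, 4, 8, 6 → 6
2 → none → 0
3 → none → 0
17 → 9, 4, 8, 6 → 4
9 → 4, 8, 6 → 3
4 → none → 0
22 → 8, 19, 6 → 3
8 → 6 → 1
19 → 6 → 1
6 → none → 0
Sum: 6 + 0 + 0 + 4 + 3 + 0 + 3 + 1 + 1 + 0 = 18

18 inversions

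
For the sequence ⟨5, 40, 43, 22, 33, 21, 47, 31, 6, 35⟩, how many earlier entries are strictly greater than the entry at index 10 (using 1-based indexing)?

The element at index 10 is 35.
Elements before it: 5, 40, 43, 22, 33, 21, 47, 31, 6
Those larger than 35: 40, 43, 47

3 such elements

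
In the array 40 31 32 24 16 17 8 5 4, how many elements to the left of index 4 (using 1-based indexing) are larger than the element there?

3

The element at index 4 is 24.
Elements before it: 40, 31, 32
Those larger than 24: 40, 31, 32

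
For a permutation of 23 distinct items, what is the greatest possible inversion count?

The maximum occurs when the array is in strictly decreasing order: every one of the C(23, 2) pairs is inverted.
C(23, 2) = 23·22/2 = 253

253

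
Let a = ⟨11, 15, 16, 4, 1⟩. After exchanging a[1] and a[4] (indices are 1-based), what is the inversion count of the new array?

Positions 1 and 4 hold 11 and 4; after swapping, the array is [4, 15, 16, 11, 1].
Element-by-element contributions:
4 → 1 → 1
15 → 11, 1 → 2
16 → 11, 1 → 2
11 → 1 → 1
1 → none → 0
Sum: 1 + 2 + 2 + 1 + 0 = 6

6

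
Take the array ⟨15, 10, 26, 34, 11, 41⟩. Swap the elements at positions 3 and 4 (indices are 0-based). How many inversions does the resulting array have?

3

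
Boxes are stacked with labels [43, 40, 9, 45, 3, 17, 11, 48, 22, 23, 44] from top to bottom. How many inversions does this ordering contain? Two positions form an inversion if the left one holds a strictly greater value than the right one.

For each element, count later entries that are smaller:
43 → 40, 9, 3, 17, 11, 22, 23 → 7
40 → 9, 3, 17, 11, 22, 23 → 6
9 → 3 → 1
45 → 3, 17, 11, 22, 23, 44 → 6
3 → none → 0
17 → 11 → 1
11 → none → 0
48 → 22, 23, 44 → 3
22 → none → 0
23 → none → 0
44 → none → 0
Sum: 7 + 6 + 1 + 6 + 0 + 1 + 0 + 3 + 0 + 0 + 0 = 24

24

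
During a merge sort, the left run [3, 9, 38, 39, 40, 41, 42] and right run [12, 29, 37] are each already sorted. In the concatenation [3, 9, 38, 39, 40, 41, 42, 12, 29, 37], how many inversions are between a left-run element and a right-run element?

15

Take each right-half value and tally the left-half values above it:
r = 12: 38, 39, 40, 41, 42 → 5
r = 29: 38, 39, 40, 41, 42 → 5
r = 37: 38, 39, 40, 41, 42 → 5
Cross-inversions: 5 + 5 + 5 = 15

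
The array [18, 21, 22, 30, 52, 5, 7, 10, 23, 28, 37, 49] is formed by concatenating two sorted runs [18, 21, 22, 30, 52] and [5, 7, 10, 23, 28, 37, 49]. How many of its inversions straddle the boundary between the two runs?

Count, for every r in R, how many entries of L exceed r:
r = 5: 18, 21, 22, 30, 52 → 5
r = 7: 18, 21, 22, 30, 52 → 5
r = 10: 18, 21, 22, 30, 52 → 5
r = 23: 30, 52 → 2
r = 28: 30, 52 → 2
r = 37: 52 → 1
r = 49: 52 → 1
Cross-inversions: 5 + 5 + 5 + 2 + 2 + 1 + 1 = 21

21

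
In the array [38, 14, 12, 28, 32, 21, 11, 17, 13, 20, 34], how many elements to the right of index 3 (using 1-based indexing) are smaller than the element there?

The element at index 3 is 12.
Elements after it: 28, 32, 21, 11, 17, 13, 20, 34
Those smaller than 12: 11

1 such element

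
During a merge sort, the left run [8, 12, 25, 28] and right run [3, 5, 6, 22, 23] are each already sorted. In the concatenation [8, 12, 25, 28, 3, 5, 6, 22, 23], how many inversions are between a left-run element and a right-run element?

There are 16 split inversions.

Count, for every r in R, how many entries of L exceed r:
r = 3: 8, 12, 25, 28 → 4
r = 5: 8, 12, 25, 28 → 4
r = 6: 8, 12, 25, 28 → 4
r = 22: 25, 28 → 2
r = 23: 25, 28 → 2
Cross-inversions: 4 + 4 + 4 + 2 + 2 = 16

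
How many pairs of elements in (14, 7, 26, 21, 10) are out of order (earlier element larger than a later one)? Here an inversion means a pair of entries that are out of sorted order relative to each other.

For each element, count later entries that are smaller:
14: 2
7: 0
26: 2
21: 1
10: 0
Sum: 2 + 0 + 2 + 1 + 0 = 5

5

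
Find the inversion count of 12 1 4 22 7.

There are 4 inversions.

Inversion pairs (indices are 0-based):
(0,1): 12 > 1
(0,2): 12 > 4
(0,4): 12 > 7
(3,4): 22 > 7
That's 4 pairs.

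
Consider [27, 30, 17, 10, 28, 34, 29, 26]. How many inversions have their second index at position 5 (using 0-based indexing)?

0 such elements

The element at index 5 is 34.
Elements before it: 27, 30, 17, 10, 28
None of them are larger than 34.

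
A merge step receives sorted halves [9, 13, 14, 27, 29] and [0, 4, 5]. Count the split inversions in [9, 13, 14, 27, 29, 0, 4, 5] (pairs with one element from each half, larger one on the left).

15

Take each right-half value and tally the left-half values above it:
r = 0: 9, 13, 14, 27, 29 → 5
r = 4: 9, 13, 14, 27, 29 → 5
r = 5: 9, 13, 14, 27, 29 → 5
Cross-inversions: 5 + 5 + 5 = 15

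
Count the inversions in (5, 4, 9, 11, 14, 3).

6

For each element, count later entries that are smaller:
5 → 4, 3 → 2
4 → 3 → 1
9 → 3 → 1
11 → 3 → 1
14 → 3 → 1
3 → none → 0
Sum: 2 + 1 + 1 + 1 + 1 + 0 = 6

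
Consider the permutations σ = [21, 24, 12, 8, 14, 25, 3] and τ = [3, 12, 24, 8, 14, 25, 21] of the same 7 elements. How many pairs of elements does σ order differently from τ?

12 discordant pairs

Assign each item its position (1..7) in the first ordering, then rewrite the second ordering as that position sequence:
positions: 21→1, 24→2, 12→3, 8→4, 14→5, 25→6, 3→7
second ordering as positions: [7, 3, 2, 4, 5, 6, 1]
Discordant pairs = inversions in this position sequence.
7: 3, 2, 4, 5, 6, 1 → 6
3: 2, 1 → 2
2: 1 → 1
4: 1 → 1
5: 1 → 1
6: 1 → 1
1: 0
Total: 6 + 2 + 1 + 1 + 1 + 1 + 0 = 12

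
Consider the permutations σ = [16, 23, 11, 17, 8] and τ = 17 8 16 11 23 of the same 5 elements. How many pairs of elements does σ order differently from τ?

7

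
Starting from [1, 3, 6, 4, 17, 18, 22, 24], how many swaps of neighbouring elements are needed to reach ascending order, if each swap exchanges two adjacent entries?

The minimum number of adjacent swaps to sort an array equals its inversion count, since every such swap removes exactly one inversion.
Count inversions — for each element, later elements that are smaller:
1: none → 0
3: none → 0
6: 4 → 1
4: none → 0
17: none → 0
18: none → 0
22: none → 0
24: none → 0
Total inversions: 0 + 0 + 1 + 0 + 0 + 0 + 0 + 0 = 1

1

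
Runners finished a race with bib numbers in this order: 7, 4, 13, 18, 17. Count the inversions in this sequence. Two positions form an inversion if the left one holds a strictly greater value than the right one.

Element-by-element contributions:
7 → 4 → 1
4 → none → 0
13 → none → 0
18 → 17 → 1
17 → none → 0
Sum: 1 + 0 + 0 + 1 + 0 = 2

2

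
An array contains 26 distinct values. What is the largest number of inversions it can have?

A reversed (strictly descending) arrangement makes every pair an inversion, giving C(26, 2) inversions.
C(26, 2) = 26·25/2 = 325

325 inversions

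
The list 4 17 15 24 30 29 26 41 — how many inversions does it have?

For each element, count later entries that are smaller:
4: 0
17: 1
15: 0
24: 0
30: 2
29: 1
26: 0
41: 0
Sum: 0 + 1 + 0 + 0 + 2 + 1 + 0 + 0 = 4

Inversions: 4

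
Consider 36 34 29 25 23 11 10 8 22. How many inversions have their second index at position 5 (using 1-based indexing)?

4

The element at index 5 is 23.
Elements before it: 36, 34, 29, 25
Those larger than 23: 36, 34, 29, 25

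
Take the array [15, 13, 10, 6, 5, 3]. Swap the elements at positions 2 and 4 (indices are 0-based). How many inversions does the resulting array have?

Inversions: 12

Positions 2 and 4 hold 10 and 5; after swapping, the array is [15, 13, 5, 6, 10, 3].
Element-by-element contributions:
15 → 13, 5, 6, 10, 3 → 5
13 → 5, 6, 10, 3 → 4
5 → 3 → 1
6 → 3 → 1
10 → 3 → 1
3 → none → 0
Sum: 5 + 4 + 1 + 1 + 1 + 0 = 12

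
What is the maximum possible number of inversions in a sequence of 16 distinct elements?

A reversed (strictly descending) arrangement makes every pair an inversion, giving C(16, 2) inversions.
C(16, 2) = 16·15/2 = 120

120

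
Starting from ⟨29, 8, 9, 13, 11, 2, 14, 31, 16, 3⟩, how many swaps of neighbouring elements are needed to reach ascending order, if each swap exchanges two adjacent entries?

Minimum adjacent swaps = number of inversions (each swap of adjacent out-of-order elements removes one inversion and no swap can remove more).
Count inversions — for each element, later elements that are smaller:
29: 8, 9, 13, 11, 2, 14, 16, 3 → 8
8: 2, 3 → 2
9: 2, 3 → 2
13: 11, 2, 3 → 3
11: 2, 3 → 2
2: none → 0
14: 3 → 1
31: 16, 3 → 2
16: 3 → 1
3: none → 0
Total inversions: 8 + 2 + 2 + 3 + 2 + 0 + 1 + 2 + 1 + 0 = 21

21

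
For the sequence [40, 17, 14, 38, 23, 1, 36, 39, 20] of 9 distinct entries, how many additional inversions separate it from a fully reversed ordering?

17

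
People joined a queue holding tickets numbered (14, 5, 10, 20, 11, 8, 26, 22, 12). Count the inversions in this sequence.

13

Element-by-element contributions:
14: 5
5: 0
10: 1
20: 3
11: 1
8: 0
26: 2
22: 1
12: 0
Sum: 5 + 0 + 1 + 3 + 1 + 0 + 2 + 1 + 0 = 13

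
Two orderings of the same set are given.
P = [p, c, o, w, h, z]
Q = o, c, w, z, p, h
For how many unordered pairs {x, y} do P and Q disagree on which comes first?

6

Assign each item its position (1..6) in the first ordering, then rewrite the second ordering as that position sequence:
positions: p→1, c→2, o→3, w→4, h→5, z→6
second ordering as positions: [3, 2, 4, 6, 1, 5]
Discordant pairs = inversions in this position sequence.
3: 2, 1 → 2
2: 1 → 1
4: 1 → 1
6: 1, 5 → 2
1: 0
5: 0
Total: 2 + 1 + 1 + 2 + 0 + 0 = 6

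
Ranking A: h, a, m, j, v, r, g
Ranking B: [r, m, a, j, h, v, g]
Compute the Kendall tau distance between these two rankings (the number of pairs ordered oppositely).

Assign each item its position (1..7) in the first ordering, then rewrite the second ordering as that position sequence:
positions: h→1, a→2, m→3, j→4, v→5, r→6, g→7
second ordering as positions: [6, 3, 2, 4, 1, 5, 7]
Discordant pairs = inversions in this position sequence.
6: 3, 2, 4, 1, 5 → 5
3: 2, 1 → 2
2: 1 → 1
4: 1 → 1
1: 0
5: 0
7: 0
Total: 5 + 2 + 1 + 1 + 0 + 0 + 0 = 9

9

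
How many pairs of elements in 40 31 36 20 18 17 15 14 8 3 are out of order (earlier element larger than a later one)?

44

For each element, count later entries that are smaller:
40: 9
31: 7
36: 7
20: 6
18: 5
17: 4
15: 3
14: 2
8: 1
3: 0
Sum: 9 + 7 + 7 + 6 + 5 + 4 + 3 + 2 + 1 + 0 = 44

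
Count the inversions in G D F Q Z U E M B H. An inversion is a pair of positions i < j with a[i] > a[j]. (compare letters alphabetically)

23

Sweep left to right; for each value list the smaller values that follow it:
G → D, F, E, B → 4
D → B → 1
F → E, B → 2
Q → E, M, B, H → 4
Z → U, E, M, B, H → 5
U → E, M, B, H → 4
E → B → 1
M → B, H → 2
B → none → 0
H → none → 0
Sum: 4 + 1 + 2 + 4 + 5 + 4 + 1 + 2 + 0 + 0 = 23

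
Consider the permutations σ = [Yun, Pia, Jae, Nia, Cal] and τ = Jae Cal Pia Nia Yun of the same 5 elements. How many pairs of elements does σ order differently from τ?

Assign each item its position (1..5) in the first ordering, then rewrite the second ordering as that position sequence:
positions: Yun→1, Pia→2, Jae→3, Nia→4, Cal→5
second ordering as positions: [3, 5, 2, 4, 1]
Discordant pairs = inversions in this position sequence.
3: 2, 1 → 2
5: 2, 4, 1 → 3
2: 1 → 1
4: 1 → 1
1: 0
Total: 2 + 3 + 1 + 1 + 0 = 7

There are 7 discordant pairs.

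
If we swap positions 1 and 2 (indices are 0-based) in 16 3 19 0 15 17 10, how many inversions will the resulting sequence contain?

Positions 1 and 2 hold 3 and 19; after swapping, the array is [16, 19, 3, 0, 15, 17, 10].
Sweep left to right; for each value list the smaller values that follow it:
16: 4
19: 5
3: 1
0: 0
15: 1
17: 1
10: 0
Sum: 4 + 5 + 1 + 0 + 1 + 1 + 0 = 12

12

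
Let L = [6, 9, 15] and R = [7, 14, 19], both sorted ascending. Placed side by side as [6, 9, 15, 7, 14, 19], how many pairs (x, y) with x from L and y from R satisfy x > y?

For each element r of the right run, count left-run elements greater than r:
r = 7: 9, 15 → 2
r = 14: 15 → 1
r = 19: none → 0
Cross-inversions: 2 + 1 + 0 = 3

3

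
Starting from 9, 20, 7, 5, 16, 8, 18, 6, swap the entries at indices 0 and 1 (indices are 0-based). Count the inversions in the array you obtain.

17 inversions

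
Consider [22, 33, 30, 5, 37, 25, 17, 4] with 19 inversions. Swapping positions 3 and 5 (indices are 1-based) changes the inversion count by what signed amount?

Positions 3 and 5 hold 30 and 37; after swapping, the array is [22, 33, 37, 5, 30, 25, 17, 4].
Count, for each position, how many later elements it exceeds:
22 → 5, 17, 4 → 3
33 → 5, 30, 25, 17, 4 → 5
37 → 5, 30, 25, 17, 4 → 5
5 → 4 → 1
30 → 25, 17, 4 → 3
25 → 17, 4 → 2
17 → 4 → 1
4 → none → 0
Sum: 3 + 5 + 5 + 1 + 3 + 2 + 1 + 0 = 20
Change: 20 − 19 = +1

+1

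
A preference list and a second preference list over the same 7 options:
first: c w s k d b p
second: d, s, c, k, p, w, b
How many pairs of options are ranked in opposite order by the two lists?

Assign each item its position (1..7) in the first ordering, then rewrite the second ordering as that position sequence:
positions: c→1, w→2, s→3, k→4, d→5, b→6, p→7
second ordering as positions: [5, 3, 1, 4, 7, 2, 6]
Discordant pairs = inversions in this position sequence.
5: 3, 1, 4, 2 → 4
3: 1, 2 → 2
1: 0
4: 2 → 1
7: 2, 6 → 2
2: 0
6: 0
Total: 4 + 2 + 0 + 1 + 2 + 0 + 0 = 9

9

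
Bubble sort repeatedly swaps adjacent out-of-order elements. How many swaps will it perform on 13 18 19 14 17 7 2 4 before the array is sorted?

21

The minimum number of adjacent swaps to sort an array equals its inversion count, since every such swap removes exactly one inversion.
Count inversions — for each element, later elements that are smaller:
13: 7, 2, 4 → 3
18: 14, 17, 7, 2, 4 → 5
19: 14, 17, 7, 2, 4 → 5
14: 7, 2, 4 → 3
17: 7, 2, 4 → 3
7: 2, 4 → 2
2: none → 0
4: none → 0
Total inversions: 3 + 5 + 5 + 3 + 3 + 2 + 0 + 0 = 21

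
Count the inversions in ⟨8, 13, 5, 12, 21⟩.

Inversion pairs (indices are 0-based):
(0,2): 8 > 5
(1,2): 13 > 5
(1,3): 13 > 12
That's 3 pairs.

3 inversions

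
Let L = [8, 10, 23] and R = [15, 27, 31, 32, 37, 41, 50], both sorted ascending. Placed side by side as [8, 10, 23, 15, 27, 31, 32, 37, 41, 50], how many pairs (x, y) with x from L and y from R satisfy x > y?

For each element r of the right run, count left-run elements greater than r:
r = 15: 23 → 1
r = 27: none → 0
r = 31: none → 0
r = 32: none → 0
r = 37: none → 0
r = 41: none → 0
r = 50: none → 0
Cross-inversions: 1 + 0 + 0 + 0 + 0 + 0 + 0 = 1

1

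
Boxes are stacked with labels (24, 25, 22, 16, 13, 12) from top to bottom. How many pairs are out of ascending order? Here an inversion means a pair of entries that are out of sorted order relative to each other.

14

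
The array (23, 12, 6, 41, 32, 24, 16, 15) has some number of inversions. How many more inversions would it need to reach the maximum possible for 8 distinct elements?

13

Maximum inversions for 8 distinct elements is C(8, 2) = 8·7/2 = 28.
Current inversions — for each element, count later smaller elements:
23: 4
12: 1
6: 0
41: 4
32: 3
24: 2
16: 1
15: 0
Current total: 4 + 1 + 0 + 4 + 3 + 2 + 1 + 0 = 15
Shortfall: 28 − 15 = 13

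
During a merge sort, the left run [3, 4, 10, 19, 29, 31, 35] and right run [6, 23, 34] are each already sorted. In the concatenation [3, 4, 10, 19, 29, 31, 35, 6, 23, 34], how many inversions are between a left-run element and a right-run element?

Take each right-half value and tally the left-half values above it:
r = 6: 10, 19, 29, 31, 35 → 5
r = 23: 29, 31, 35 → 3
r = 34: 35 → 1
Cross-inversions: 5 + 3 + 1 = 9

9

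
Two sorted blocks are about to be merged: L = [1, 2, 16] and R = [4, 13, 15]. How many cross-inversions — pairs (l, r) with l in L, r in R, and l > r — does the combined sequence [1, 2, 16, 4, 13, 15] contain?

Cross-inversions: 3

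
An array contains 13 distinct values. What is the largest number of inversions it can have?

A reversed (strictly descending) arrangement makes every pair an inversion, giving C(13, 2) inversions.
C(13, 2) = 13·12/2 = 78

78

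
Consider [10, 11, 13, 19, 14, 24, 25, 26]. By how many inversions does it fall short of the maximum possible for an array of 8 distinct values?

27

Maximum inversions for 8 distinct elements is C(8, 2) = 8·7/2 = 28.
Current inversions — for each element, count later smaller elements:
10: 0
11: 0
13: 0
19: 1
14: 0
24: 0
25: 0
26: 0
Current total: 0 + 0 + 0 + 1 + 0 + 0 + 0 + 0 = 1
Shortfall: 28 − 1 = 27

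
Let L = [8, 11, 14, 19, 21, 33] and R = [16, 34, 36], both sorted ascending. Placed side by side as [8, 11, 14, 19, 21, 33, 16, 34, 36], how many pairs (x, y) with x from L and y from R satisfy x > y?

There are 3 cross-inversions.

Count, for every r in R, how many entries of L exceed r:
r = 16: 19, 21, 33 → 3
r = 34: none → 0
r = 36: none → 0
Cross-inversions: 3 + 0 + 0 = 3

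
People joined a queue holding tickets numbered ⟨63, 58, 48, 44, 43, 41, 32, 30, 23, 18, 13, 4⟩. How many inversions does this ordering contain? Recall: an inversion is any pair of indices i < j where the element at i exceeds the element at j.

66

Element-by-element contributions:
63 → 58, 48, 44, 43, 41, 32, 30, 23, 18, 13, 4 → 11
58 → 48, 44, 43, 41, 32, 30, 23, 18, 13, 4 → 10
48 → 44, 43, 41, 32, 30, 23, 18, 13, 4 → 9
44 → 43, 41, 32, 30, 23, 18, 13, 4 → 8
43 → 41, 32, 30, 23, 18, 13, 4 → 7
41 → 32, 30, 23, 18, 13, 4 → 6
32 → 30, 23, 18, 13, 4 → 5
30 → 23, 18, 13, 4 → 4
23 → 18, 13, 4 → 3
18 → 13, 4 → 2
13 → 4 → 1
4 → none → 0
Sum: 11 + 10 + 9 + 8 + 7 + 6 + 5 + 4 + 3 + 2 + 1 + 0 = 66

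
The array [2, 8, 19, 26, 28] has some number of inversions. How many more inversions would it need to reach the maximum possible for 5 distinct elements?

Maximum inversions for 5 distinct elements is C(5, 2) = 5·4/2 = 10.
Current inversions — for each element, count later smaller elements:
2: 0
8: 0
19: 0
26: 0
28: 0
Current total: 0 + 0 + 0 + 0 + 0 = 0
Shortfall: 10 − 0 = 10

10 inversions short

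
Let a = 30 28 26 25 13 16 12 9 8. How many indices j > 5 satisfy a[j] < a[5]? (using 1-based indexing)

The element at index 5 is 13.
Elements after it: 16, 12, 9, 8
Those smaller than 13: 12, 9, 8

3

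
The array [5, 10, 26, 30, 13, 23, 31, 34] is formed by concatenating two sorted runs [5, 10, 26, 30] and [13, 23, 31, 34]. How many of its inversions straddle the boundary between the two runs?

There are 4 split inversions.

For each element r of the right run, count left-run elements greater than r:
r = 13: 26, 30 → 2
r = 23: 26, 30 → 2
r = 31: none → 0
r = 34: none → 0
Cross-inversions: 2 + 2 + 0 + 0 = 4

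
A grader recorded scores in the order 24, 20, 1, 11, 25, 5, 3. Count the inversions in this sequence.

Sweep left to right; for each value list the smaller values that follow it:
24 → 20, 1, 11, 5, 3 → 5
20 → 1, 11, 5, 3 → 4
1 → none → 0
11 → 5, 3 → 2
25 → 5, 3 → 2
5 → 3 → 1
3 → none → 0
Sum: 5 + 4 + 0 + 2 + 2 + 1 + 0 = 14

There are 14 out-of-order pairs.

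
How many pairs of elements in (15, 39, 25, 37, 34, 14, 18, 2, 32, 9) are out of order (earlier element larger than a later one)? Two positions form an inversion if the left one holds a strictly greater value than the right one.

31

Element-by-element contributions:
15: 3
39: 8
25: 4
37: 6
34: 5
14: 2
18: 2
2: 0
32: 1
9: 0
Sum: 3 + 8 + 4 + 6 + 5 + 2 + 2 + 0 + 1 + 0 = 31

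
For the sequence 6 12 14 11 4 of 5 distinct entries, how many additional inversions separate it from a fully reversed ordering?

Maximum inversions for 5 distinct elements is C(5, 2) = 5·4/2 = 10.
Current inversions — for each element, count later smaller elements:
6: 1
12: 2
14: 2
11: 1
4: 0
Current total: 1 + 2 + 2 + 1 + 0 = 6
Shortfall: 10 − 6 = 4

4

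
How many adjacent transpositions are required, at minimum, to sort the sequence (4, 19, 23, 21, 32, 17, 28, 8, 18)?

Minimum adjacent swaps = number of inversions (each swap of adjacent out-of-order elements removes one inversion and no swap can remove more).
Count inversions — for each element, later elements that are smaller:
4: none → 0
19: 17, 8, 18 → 3
23: 21, 17, 8, 18 → 4
21: 17, 8, 18 → 3
32: 17, 28, 8, 18 → 4
17: 8 → 1
28: 8, 18 → 2
8: none → 0
18: none → 0
Total inversions: 0 + 3 + 4 + 3 + 4 + 1 + 2 + 0 + 0 = 17

17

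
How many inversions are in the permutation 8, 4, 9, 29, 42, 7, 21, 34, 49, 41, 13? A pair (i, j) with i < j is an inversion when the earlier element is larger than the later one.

Inversions: 16

Element-by-element contributions:
8: 2
4: 0
9: 1
29: 3
42: 5
7: 0
21: 1
34: 1
49: 2
41: 1
13: 0
Sum: 2 + 0 + 1 + 3 + 5 + 0 + 1 + 1 + 2 + 1 + 0 = 16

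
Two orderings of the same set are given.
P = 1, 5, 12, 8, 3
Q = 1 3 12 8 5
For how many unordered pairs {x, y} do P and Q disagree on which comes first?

5

Assign each item its position (1..5) in the first ordering, then rewrite the second ordering as that position sequence:
positions: 1→1, 5→2, 12→3, 8→4, 3→5
second ordering as positions: [1, 5, 3, 4, 2]
Discordant pairs = inversions in this position sequence.
1: 0
5: 3, 4, 2 → 3
3: 2 → 1
4: 2 → 1
2: 0
Total: 0 + 3 + 1 + 1 + 0 = 5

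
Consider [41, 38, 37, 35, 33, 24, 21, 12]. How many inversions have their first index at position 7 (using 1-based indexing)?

1

The element at index 7 is 21.
Elements after it: 12
Those smaller than 21: 12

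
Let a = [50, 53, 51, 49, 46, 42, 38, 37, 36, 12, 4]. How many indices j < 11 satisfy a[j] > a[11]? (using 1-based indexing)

10

The element at index 11 is 4.
Elements before it: 50, 53, 51, 49, 46, 42, 38, 37, 36, 12
Those larger than 4: 50, 53, 51, 49, 46, 42, 38, 37, 36, 12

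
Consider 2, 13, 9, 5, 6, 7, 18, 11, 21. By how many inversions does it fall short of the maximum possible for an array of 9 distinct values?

27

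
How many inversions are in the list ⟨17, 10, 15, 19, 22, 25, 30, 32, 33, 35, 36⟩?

There are 2 out-of-order pairs.

Sweep left to right; for each value list the smaller values that follow it:
17: 2
10: 0
15: 0
19: 0
22: 0
25: 0
30: 0
32: 0
33: 0
35: 0
36: 0
Sum: 2 + 0 + 0 + 0 + 0 + 0 + 0 + 0 + 0 + 0 + 0 = 2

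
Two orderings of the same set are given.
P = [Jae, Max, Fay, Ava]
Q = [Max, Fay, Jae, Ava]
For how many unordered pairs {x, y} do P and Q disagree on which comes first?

Assign each item its position (1..4) in the first ordering, then rewrite the second ordering as that position sequence:
positions: Jae→1, Max→2, Fay→3, Ava→4
second ordering as positions: [2, 3, 1, 4]
Discordant pairs = inversions in this position sequence.
2: 1 → 1
3: 1 → 1
1: 0
4: 0
Total: 1 + 1 + 0 + 0 = 2

Disagreeing pairs: 2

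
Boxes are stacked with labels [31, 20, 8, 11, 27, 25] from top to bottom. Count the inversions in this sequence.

Element-by-element contributions:
31 → 20, 8, 11, 27, 25 → 5
20 → 8, 11 → 2
8 → none → 0
11 → none → 0
27 → 25 → 1
25 → none → 0
Sum: 5 + 2 + 0 + 0 + 1 + 0 = 8

8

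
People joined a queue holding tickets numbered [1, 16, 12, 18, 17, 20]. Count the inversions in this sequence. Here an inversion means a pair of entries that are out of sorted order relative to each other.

Inversions: 2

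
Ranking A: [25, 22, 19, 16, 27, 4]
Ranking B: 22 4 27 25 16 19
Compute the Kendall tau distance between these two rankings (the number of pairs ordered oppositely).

Discordant pairs: 9

Assign each item its position (1..6) in the first ordering, then rewrite the second ordering as that position sequence:
positions: 25→1, 22→2, 19→3, 16→4, 27→5, 4→6
second ordering as positions: [2, 6, 5, 1, 4, 3]
Discordant pairs = inversions in this position sequence.
2: 1 → 1
6: 5, 1, 4, 3 → 4
5: 1, 4, 3 → 3
1: 0
4: 3 → 1
3: 0
Total: 1 + 4 + 3 + 0 + 1 + 0 = 9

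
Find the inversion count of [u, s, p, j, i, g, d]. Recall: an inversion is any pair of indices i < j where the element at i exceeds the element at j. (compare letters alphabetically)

Out-of-order pairs: 21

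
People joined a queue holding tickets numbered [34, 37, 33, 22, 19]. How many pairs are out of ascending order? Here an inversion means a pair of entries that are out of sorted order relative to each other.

There are 9 inversions.

For each element, count later entries that are smaller:
34: 3
37: 3
33: 2
22: 1
19: 0
Sum: 3 + 3 + 2 + 1 + 0 = 9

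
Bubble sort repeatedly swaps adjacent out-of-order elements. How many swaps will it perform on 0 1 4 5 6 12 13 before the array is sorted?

Each adjacent swap fixes exactly one inversion, so the minimum swap count equals the number of inversions.
Count inversions — for each element, later elements that are smaller:
0: none → 0
1: none → 0
4: none → 0
5: none → 0
6: none → 0
12: none → 0
13: none → 0
Total inversions: 0 + 0 + 0 + 0 + 0 + 0 + 0 = 0

0 adjacent swaps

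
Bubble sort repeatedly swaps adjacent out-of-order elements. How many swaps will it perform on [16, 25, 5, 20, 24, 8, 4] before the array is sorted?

14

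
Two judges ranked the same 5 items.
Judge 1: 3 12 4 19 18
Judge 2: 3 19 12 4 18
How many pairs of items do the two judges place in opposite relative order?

2 discordant pairs

Assign each item its position (1..5) in the first ordering, then rewrite the second ordering as that position sequence:
positions: 3→1, 12→2, 4→3, 19→4, 18→5
second ordering as positions: [1, 4, 2, 3, 5]
Discordant pairs = inversions in this position sequence.
1: 0
4: 2, 3 → 2
2: 0
3: 0
5: 0
Total: 0 + 2 + 0 + 0 + 0 = 2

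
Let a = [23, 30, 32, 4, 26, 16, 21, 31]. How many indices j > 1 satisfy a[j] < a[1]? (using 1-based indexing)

3

The element at index 1 is 23.
Elements after it: 30, 32, 4, 26, 16, 21, 31
Those smaller than 23: 4, 16, 21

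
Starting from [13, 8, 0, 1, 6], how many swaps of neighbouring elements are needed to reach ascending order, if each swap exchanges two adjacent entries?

Minimum adjacent swaps = number of inversions (each swap of adjacent out-of-order elements removes one inversion and no swap can remove more).
Count inversions — for each element, later elements that are smaller:
13: 8, 0, 1, 6 → 4
8: 0, 1, 6 → 3
0: none → 0
1: none → 0
6: none → 0
Total inversions: 4 + 3 + 0 + 0 + 0 = 7

7 adjacent swaps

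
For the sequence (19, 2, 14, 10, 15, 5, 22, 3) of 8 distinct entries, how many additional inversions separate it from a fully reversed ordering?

13 inversions short

Maximum inversions for 8 distinct elements is C(8, 2) = 8·7/2 = 28.
Current inversions — for each element, count later smaller elements:
19: 6
2: 0
14: 3
10: 2
15: 2
5: 1
22: 1
3: 0
Current total: 6 + 0 + 3 + 2 + 2 + 1 + 1 + 0 = 15
Shortfall: 28 − 15 = 13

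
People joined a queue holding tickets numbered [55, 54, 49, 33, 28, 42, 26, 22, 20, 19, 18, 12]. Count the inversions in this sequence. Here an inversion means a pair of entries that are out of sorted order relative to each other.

64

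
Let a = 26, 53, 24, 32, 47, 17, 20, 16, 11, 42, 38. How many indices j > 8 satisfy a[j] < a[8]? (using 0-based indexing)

0

The element at index 8 is 11.
Elements after it: 42, 38
None of them are smaller than 11.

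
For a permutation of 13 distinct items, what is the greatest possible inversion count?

78

A reversed (strictly descending) arrangement makes every pair an inversion, giving C(13, 2) inversions.
C(13, 2) = 13·12/2 = 78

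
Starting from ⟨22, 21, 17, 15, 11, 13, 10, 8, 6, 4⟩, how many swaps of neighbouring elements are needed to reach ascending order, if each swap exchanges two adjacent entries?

Minimum adjacent swaps = number of inversions (each swap of adjacent out-of-order elements removes one inversion and no swap can remove more).
Count inversions — for each element, later elements that are smaller:
22: 21, 17, 15, 11, 13, 10, 8, 6, 4 → 9
21: 17, 15, 11, 13, 10, 8, 6, 4 → 8
17: 15, 11, 13, 10, 8, 6, 4 → 7
15: 11, 13, 10, 8, 6, 4 → 6
11: 10, 8, 6, 4 → 4
13: 10, 8, 6, 4 → 4
10: 8, 6, 4 → 3
8: 6, 4 → 2
6: 4 → 1
4: none → 0
Total inversions: 9 + 8 + 7 + 6 + 4 + 4 + 3 + 2 + 1 + 0 = 44

44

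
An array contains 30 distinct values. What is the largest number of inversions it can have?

435

The maximum occurs when the array is in strictly decreasing order: every one of the C(30, 2) pairs is inverted.
C(30, 2) = 30·29/2 = 435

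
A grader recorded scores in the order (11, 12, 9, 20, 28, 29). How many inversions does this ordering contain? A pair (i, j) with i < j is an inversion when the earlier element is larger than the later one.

Element-by-element contributions:
11 → 9 → 1
12 → 9 → 1
9 → none → 0
20 → none → 0
28 → none → 0
29 → none → 0
Sum: 1 + 1 + 0 + 0 + 0 + 0 = 2

2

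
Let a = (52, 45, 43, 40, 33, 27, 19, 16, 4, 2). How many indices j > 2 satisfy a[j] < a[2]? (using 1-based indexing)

The element at index 2 is 45.
Elements after it: 43, 40, 33, 27, 19, 16, 4, 2
Those smaller than 45: 43, 40, 33, 27, 19, 16, 4, 2

8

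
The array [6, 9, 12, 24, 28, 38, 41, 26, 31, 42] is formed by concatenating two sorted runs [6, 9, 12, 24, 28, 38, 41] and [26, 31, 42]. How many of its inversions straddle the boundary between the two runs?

Count, for every r in R, how many entries of L exceed r:
r = 26: 28, 38, 41 → 3
r = 31: 38, 41 → 2
r = 42: none → 0
Cross-inversions: 3 + 2 + 0 = 5

5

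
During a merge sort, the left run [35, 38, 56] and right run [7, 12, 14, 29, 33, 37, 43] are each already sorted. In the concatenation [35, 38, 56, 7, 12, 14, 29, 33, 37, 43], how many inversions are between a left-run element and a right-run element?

Take each right-half value and tally the left-half values above it:
r = 7: 35, 38, 56 → 3
r = 12: 35, 38, 56 → 3
r = 14: 35, 38, 56 → 3
r = 29: 35, 38, 56 → 3
r = 33: 35, 38, 56 → 3
r = 37: 38, 56 → 2
r = 43: 56 → 1
Cross-inversions: 3 + 3 + 3 + 3 + 3 + 2 + 1 = 18

18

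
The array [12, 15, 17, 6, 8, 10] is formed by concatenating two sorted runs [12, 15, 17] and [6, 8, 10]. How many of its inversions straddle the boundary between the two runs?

Split inversions: 9

For each element r of the right run, count left-run elements greater than r:
r = 6: 12, 15, 17 → 3
r = 8: 12, 15, 17 → 3
r = 10: 12, 15, 17 → 3
Cross-inversions: 3 + 3 + 3 = 9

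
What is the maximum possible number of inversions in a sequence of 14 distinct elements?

91

The maximum occurs when the array is in strictly decreasing order: every one of the C(14, 2) pairs is inverted.
C(14, 2) = 14·13/2 = 91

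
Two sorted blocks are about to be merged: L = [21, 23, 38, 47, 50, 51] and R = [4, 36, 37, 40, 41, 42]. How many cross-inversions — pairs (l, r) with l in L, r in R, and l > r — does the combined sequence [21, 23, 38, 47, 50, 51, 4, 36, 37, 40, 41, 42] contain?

Take each right-half value and tally the left-half values above it:
r = 4: 21, 23, 38, 47, 50, 51 → 6
r = 36: 38, 47, 50, 51 → 4
r = 37: 38, 47, 50, 51 → 4
r = 40: 47, 50, 51 → 3
r = 41: 47, 50, 51 → 3
r = 42: 47, 50, 51 → 3
Cross-inversions: 6 + 4 + 4 + 3 + 3 + 3 = 23

23 cross-inversions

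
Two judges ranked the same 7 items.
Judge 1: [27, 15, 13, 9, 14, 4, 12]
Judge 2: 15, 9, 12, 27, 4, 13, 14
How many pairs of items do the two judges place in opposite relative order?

Assign each item its position (1..7) in the first ordering, then rewrite the second ordering as that position sequence:
positions: 27→1, 15→2, 13→3, 9→4, 14→5, 4→6, 12→7
second ordering as positions: [2, 4, 7, 1, 6, 3, 5]
Discordant pairs = inversions in this position sequence.
2: 1 → 1
4: 1, 3 → 2
7: 1, 6, 3, 5 → 4
1: 0
6: 3, 5 → 2
3: 0
5: 0
Total: 1 + 2 + 4 + 0 + 2 + 0 + 0 = 9

9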